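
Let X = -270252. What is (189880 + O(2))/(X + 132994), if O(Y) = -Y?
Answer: -94939/68629 ≈ -1.3834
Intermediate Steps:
(189880 + O(2))/(X + 132994) = (189880 - 1*2)/(-270252 + 132994) = (189880 - 2)/(-137258) = 189878*(-1/137258) = -94939/68629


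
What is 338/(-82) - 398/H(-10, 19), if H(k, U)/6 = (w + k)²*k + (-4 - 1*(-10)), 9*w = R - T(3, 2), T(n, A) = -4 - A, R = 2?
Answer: -11061133/2736914 ≈ -4.0415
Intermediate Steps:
w = 8/9 (w = (2 - (-4 - 1*2))/9 = (2 - (-4 - 2))/9 = (2 - 1*(-6))/9 = (2 + 6)/9 = (⅑)*8 = 8/9 ≈ 0.88889)
H(k, U) = 36 + 6*k*(8/9 + k)² (H(k, U) = 6*((8/9 + k)²*k + (-4 - 1*(-10))) = 6*(k*(8/9 + k)² + (-4 + 10)) = 6*(k*(8/9 + k)² + 6) = 6*(6 + k*(8/9 + k)²) = 36 + 6*k*(8/9 + k)²)
338/(-82) - 398/H(-10, 19) = 338/(-82) - 398/(36 + (2/27)*(-10)*(8 + 9*(-10))²) = 338*(-1/82) - 398/(36 + (2/27)*(-10)*(8 - 90)²) = -169/41 - 398/(36 + (2/27)*(-10)*(-82)²) = -169/41 - 398/(36 + (2/27)*(-10)*6724) = -169/41 - 398/(36 - 134480/27) = -169/41 - 398/(-133508/27) = -169/41 - 398*(-27/133508) = -169/41 + 5373/66754 = -11061133/2736914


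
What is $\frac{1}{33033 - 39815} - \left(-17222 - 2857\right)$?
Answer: $\frac{136175777}{6782} \approx 20079.0$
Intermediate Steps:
$\frac{1}{33033 - 39815} - \left(-17222 - 2857\right) = \frac{1}{-6782} - -20079 = - \frac{1}{6782} + 20079 = \frac{136175777}{6782}$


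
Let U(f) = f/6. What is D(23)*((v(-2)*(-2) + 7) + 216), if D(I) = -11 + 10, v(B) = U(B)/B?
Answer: -668/3 ≈ -222.67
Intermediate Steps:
U(f) = f/6 (U(f) = f*(1/6) = f/6)
v(B) = 1/6 (v(B) = (B/6)/B = 1/6)
D(I) = -1
D(23)*((v(-2)*(-2) + 7) + 216) = -(((1/6)*(-2) + 7) + 216) = -((-1/3 + 7) + 216) = -(20/3 + 216) = -1*668/3 = -668/3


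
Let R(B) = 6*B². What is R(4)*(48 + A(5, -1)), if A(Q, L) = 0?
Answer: 4608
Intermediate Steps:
R(4)*(48 + A(5, -1)) = (6*4²)*(48 + 0) = (6*16)*48 = 96*48 = 4608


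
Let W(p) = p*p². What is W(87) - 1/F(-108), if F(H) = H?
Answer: 71118325/108 ≈ 6.5850e+5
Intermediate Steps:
W(p) = p³
W(87) - 1/F(-108) = 87³ - 1/(-108) = 658503 - 1*(-1/108) = 658503 + 1/108 = 71118325/108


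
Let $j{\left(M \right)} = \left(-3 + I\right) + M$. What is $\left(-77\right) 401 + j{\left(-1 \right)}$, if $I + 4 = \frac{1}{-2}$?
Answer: $- \frac{61771}{2} \approx -30886.0$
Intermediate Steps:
$I = - \frac{9}{2}$ ($I = -4 + \frac{1}{-2} = -4 - \frac{1}{2} = - \frac{9}{2} \approx -4.5$)
$j{\left(M \right)} = - \frac{15}{2} + M$ ($j{\left(M \right)} = \left(-3 - \frac{9}{2}\right) + M = - \frac{15}{2} + M$)
$\left(-77\right) 401 + j{\left(-1 \right)} = \left(-77\right) 401 - \frac{17}{2} = -30877 - \frac{17}{2} = - \frac{61771}{2}$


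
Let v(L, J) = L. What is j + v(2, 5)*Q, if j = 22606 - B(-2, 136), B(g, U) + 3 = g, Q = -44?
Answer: 22523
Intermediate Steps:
B(g, U) = -3 + g
j = 22611 (j = 22606 - (-3 - 2) = 22606 - 1*(-5) = 22606 + 5 = 22611)
j + v(2, 5)*Q = 22611 + 2*(-44) = 22611 - 88 = 22523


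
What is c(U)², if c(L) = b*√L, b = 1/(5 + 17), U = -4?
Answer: -1/121 ≈ -0.0082645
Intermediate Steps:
b = 1/22 ≈ 0.045455
c(L) = √L/22
c(U)² = (√(-4)/22)² = ((2*I)/22)² = (I/11)² = -1/121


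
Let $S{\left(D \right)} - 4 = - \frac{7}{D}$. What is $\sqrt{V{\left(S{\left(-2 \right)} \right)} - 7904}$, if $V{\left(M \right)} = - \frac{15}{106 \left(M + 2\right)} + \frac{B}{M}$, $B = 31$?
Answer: $\frac{i \sqrt{1802445074655}}{15105} \approx 88.881 i$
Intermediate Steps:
$S{\left(D \right)} = 4 - \frac{7}{D}$
$V{\left(M \right)} = - \frac{15}{212 + 106 M} + \frac{31}{M}$ ($V{\left(M \right)} = - \frac{15}{106 \left(M + 2\right)} + \frac{31}{M} = - \frac{15}{106 \left(2 + M\right)} + \frac{31}{M} = - \frac{15}{212 + 106 M} + \frac{31}{M}$)
$\sqrt{V{\left(S{\left(-2 \right)} \right)} - 7904} = \sqrt{\frac{6572 + 3271 \left(4 - \frac{7}{-2}\right)}{106 \left(4 - \frac{7}{-2}\right) \left(2 + \left(4 - \frac{7}{-2}\right)\right)} - 7904} = \sqrt{\frac{6572 + 3271 \left(4 - - \frac{7}{2}\right)}{106 \left(4 - - \frac{7}{2}\right) \left(2 + \left(4 - - \frac{7}{2}\right)\right)} - 7904} = \sqrt{\frac{6572 + 3271 \left(4 + \frac{7}{2}\right)}{106 \left(4 + \frac{7}{2}\right) \left(2 + \left(4 + \frac{7}{2}\right)\right)} - 7904} = \sqrt{\frac{6572 + 3271 \cdot \frac{15}{2}}{106 \cdot \frac{15}{2} \left(2 + \frac{15}{2}\right)} - 7904} = \sqrt{\frac{1}{106} \cdot \frac{2}{15} \frac{1}{\frac{19}{2}} \left(6572 + \frac{49065}{2}\right) - 7904} = \sqrt{\frac{1}{106} \cdot \frac{2}{15} \cdot \frac{2}{19} \cdot \frac{62209}{2} - 7904} = \sqrt{\frac{62209}{15105} - 7904} = \sqrt{- \frac{119327711}{15105}} = \frac{i \sqrt{1802445074655}}{15105}$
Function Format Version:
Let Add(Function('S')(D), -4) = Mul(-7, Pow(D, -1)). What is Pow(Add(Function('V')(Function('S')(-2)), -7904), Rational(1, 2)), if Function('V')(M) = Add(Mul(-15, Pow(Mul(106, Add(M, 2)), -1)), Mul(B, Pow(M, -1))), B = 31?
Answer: Mul(Rational(1, 15105), I, Pow(1802445074655, Rational(1, 2))) ≈ Mul(88.881, I)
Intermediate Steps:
Function('S')(D) = Add(4, Mul(-7, Pow(D, -1)))
Function('V')(M) = Add(Mul(-15, Pow(Add(212, Mul(106, M)), -1)), Mul(31, Pow(M, -1))) (Function('V')(M) = Add(Mul(-15, Pow(Mul(106, Add(M, 2)), -1)), Mul(31, Pow(M, -1))) = Add(Mul(-15, Pow(Mul(106, Add(2, M)), -1)), Mul(31, Pow(M, -1))) = Add(Mul(-15, Pow(Add(212, Mul(106, M)), -1)), Mul(31, Pow(M, -1))))
Pow(Add(Function('V')(Function('S')(-2)), -7904), Rational(1, 2)) = Pow(Add(Mul(Rational(1, 106), Pow(Add(4, Mul(-7, Pow(-2, -1))), -1), Pow(Add(2, Add(4, Mul(-7, Pow(-2, -1)))), -1), Add(6572, Mul(3271, Add(4, Mul(-7, Pow(-2, -1)))))), -7904), Rational(1, 2)) = Pow(Add(Mul(Rational(1, 106), Pow(Add(4, Mul(-7, Rational(-1, 2))), -1), Pow(Add(2, Add(4, Mul(-7, Rational(-1, 2)))), -1), Add(6572, Mul(3271, Add(4, Mul(-7, Rational(-1, 2)))))), -7904), Rational(1, 2)) = Pow(Add(Mul(Rational(1, 106), Pow(Add(4, Rational(7, 2)), -1), Pow(Add(2, Add(4, Rational(7, 2))), -1), Add(6572, Mul(3271, Add(4, Rational(7, 2))))), -7904), Rational(1, 2)) = Pow(Add(Mul(Rational(1, 106), Pow(Rational(15, 2), -1), Pow(Add(2, Rational(15, 2)), -1), Add(6572, Mul(3271, Rational(15, 2)))), -7904), Rational(1, 2)) = Pow(Add(Mul(Rational(1, 106), Rational(2, 15), Pow(Rational(19, 2), -1), Add(6572, Rational(49065, 2))), -7904), Rational(1, 2)) = Pow(Add(Mul(Rational(1, 106), Rational(2, 15), Rational(2, 19), Rational(62209, 2)), -7904), Rational(1, 2)) = Pow(Add(Rational(62209, 15105), -7904), Rational(1, 2)) = Pow(Rational(-119327711, 15105), Rational(1, 2)) = Mul(Rational(1, 15105), I, Pow(1802445074655, Rational(1, 2)))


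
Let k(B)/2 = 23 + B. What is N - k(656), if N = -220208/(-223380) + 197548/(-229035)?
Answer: -1157857822406/852697305 ≈ -1357.9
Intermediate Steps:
N = 105117784/852697305 (N = -220208*(-1/223380) + 197548*(-1/229035) = 55052/55845 - 197548/229035 = 105117784/852697305 ≈ 0.12328)
k(B) = 46 + 2*B (k(B) = 2*(23 + B) = 46 + 2*B)
N - k(656) = 105117784/852697305 - (46 + 2*656) = 105117784/852697305 - (46 + 1312) = 105117784/852697305 - 1*1358 = 105117784/852697305 - 1358 = -1157857822406/852697305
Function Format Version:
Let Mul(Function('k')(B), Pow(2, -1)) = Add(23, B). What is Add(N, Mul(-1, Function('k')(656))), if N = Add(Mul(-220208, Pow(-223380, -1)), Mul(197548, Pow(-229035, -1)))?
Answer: Rational(-1157857822406, 852697305) ≈ -1357.9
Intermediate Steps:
N = Rational(105117784, 852697305) (N = Add(Mul(-220208, Rational(-1, 223380)), Mul(197548, Rational(-1, 229035))) = Add(Rational(55052, 55845), Rational(-197548, 229035)) = Rational(105117784, 852697305) ≈ 0.12328)
Function('k')(B) = Add(46, Mul(2, B)) (Function('k')(B) = Mul(2, Add(23, B)) = Add(46, Mul(2, B)))
Add(N, Mul(-1, Function('k')(656))) = Add(Rational(105117784, 852697305), Mul(-1, Add(46, Mul(2, 656)))) = Add(Rational(105117784, 852697305), Mul(-1, Add(46, 1312))) = Add(Rational(105117784, 852697305), Mul(-1, 1358)) = Add(Rational(105117784, 852697305), -1358) = Rational(-1157857822406, 852697305)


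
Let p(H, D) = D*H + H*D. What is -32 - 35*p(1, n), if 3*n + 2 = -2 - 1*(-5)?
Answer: -166/3 ≈ -55.333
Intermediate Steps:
n = 1/3 (n = -2/3 + (-2 - 1*(-5))/3 = -2/3 + (-2 + 5)/3 = -2/3 + (1/3)*3 = -2/3 + 1 = 1/3 ≈ 0.33333)
p(H, D) = 2*D*H (p(H, D) = D*H + D*H = 2*D*H)
-32 - 35*p(1, n) = -32 - 70/3 = -166/3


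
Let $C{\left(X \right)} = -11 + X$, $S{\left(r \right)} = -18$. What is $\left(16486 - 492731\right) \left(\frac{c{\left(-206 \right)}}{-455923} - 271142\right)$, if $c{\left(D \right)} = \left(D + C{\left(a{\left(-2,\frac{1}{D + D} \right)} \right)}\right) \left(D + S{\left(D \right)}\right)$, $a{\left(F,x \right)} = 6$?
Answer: $\frac{58873369433805850}{455923} \approx 1.2913 \cdot 10^{11}$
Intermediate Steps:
$c{\left(D \right)} = \left(-18 + D\right) \left(-5 + D\right)$ ($c{\left(D \right)} = \left(D + \left(-11 + 6\right)\right) \left(D - 18\right) = \left(D - 5\right) \left(-18 + D\right) = \left(-5 + D\right) \left(-18 + D\right) = \left(-18 + D\right) \left(-5 + D\right)$)
$\left(16486 - 492731\right) \left(\frac{c{\left(-206 \right)}}{-455923} - 271142\right) = \left(16486 - 492731\right) \left(\frac{90 + \left(-206\right)^{2} - -4738}{-455923} - 271142\right) = - 476245 \left(\left(90 + 42436 + 4738\right) \left(- \frac{1}{455923}\right) - 271142\right) = - 476245 \left(47264 \left(- \frac{1}{455923}\right) - 271142\right) = - 476245 \left(- \frac{47264}{455923} - 271142\right) = \left(-476245\right) \left(- \frac{123619921330}{455923}\right) = \frac{58873369433805850}{455923}$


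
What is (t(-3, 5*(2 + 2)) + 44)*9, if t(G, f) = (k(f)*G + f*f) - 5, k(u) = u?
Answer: 3411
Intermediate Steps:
t(G, f) = -5 + f² + G*f (t(G, f) = (f*G + f*f) - 5 = (G*f + f²) - 5 = (f² + G*f) - 5 = -5 + f² + G*f)
(t(-3, 5*(2 + 2)) + 44)*9 = ((-5 + (5*(2 + 2))² - 15*(2 + 2)) + 44)*9 = ((-5 + (5*4)² - 15*4) + 44)*9 = ((-5 + 20² - 3*20) + 44)*9 = ((-5 + 400 - 60) + 44)*9 = (335 + 44)*9 = 379*9 = 3411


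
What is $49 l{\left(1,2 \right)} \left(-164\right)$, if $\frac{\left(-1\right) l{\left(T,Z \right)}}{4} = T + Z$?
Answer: $96432$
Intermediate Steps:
$l{\left(T,Z \right)} = - 4 T - 4 Z$ ($l{\left(T,Z \right)} = - 4 \left(T + Z\right) = - 4 T - 4 Z$)
$49 l{\left(1,2 \right)} \left(-164\right) = 49 \left(\left(-4\right) 1 - 8\right) \left(-164\right) = 49 \left(-4 - 8\right) \left(-164\right) = 49 \left(-12\right) \left(-164\right) = \left(-588\right) \left(-164\right) = 96432$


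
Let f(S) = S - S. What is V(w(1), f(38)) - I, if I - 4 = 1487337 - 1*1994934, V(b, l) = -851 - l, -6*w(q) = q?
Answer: 506742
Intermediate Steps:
w(q) = -q/6
f(S) = 0
I = -507593 (I = 4 + (1487337 - 1*1994934) = 4 + (1487337 - 1994934) = 4 - 507597 = -507593)
V(w(1), f(38)) - I = (-851 - 1*0) - 1*(-507593) = (-851 + 0) + 507593 = -851 + 507593 = 506742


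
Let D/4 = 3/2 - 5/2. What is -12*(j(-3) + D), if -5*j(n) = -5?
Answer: 36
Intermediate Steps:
j(n) = 1 (j(n) = -⅕*(-5) = 1)
D = -4 (D = 4*(3/2 - 5/2) = 4*(-1) = -4)
-12*(j(-3) + D) = -12*(1 - 4) = -12*(-3) = 36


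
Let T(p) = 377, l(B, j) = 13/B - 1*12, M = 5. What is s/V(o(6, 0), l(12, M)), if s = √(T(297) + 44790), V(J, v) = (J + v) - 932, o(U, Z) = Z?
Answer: -12*√47/365 ≈ -0.22539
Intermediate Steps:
l(B, j) = -12 + 13/B (l(B, j) = 13/B - 12 = -12 + 13/B)
V(J, v) = -932 + J + v
s = 31*√47 (s = √(377 + 44790) = √45167 = 31*√47 ≈ 212.53)
s/V(o(6, 0), l(12, M)) = (31*√47)/(-932 + 0 + (-12 + 13/12)) = (31*√47)/(-932 + 0 - 131/12) = (31*√47)/(-11315/12) = (31*√47)*(-12/11315) = -12*√47/365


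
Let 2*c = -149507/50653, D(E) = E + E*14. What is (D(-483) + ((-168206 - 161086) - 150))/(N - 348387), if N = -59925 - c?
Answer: 34108413222/41364305965 ≈ 0.82459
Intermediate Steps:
D(E) = 15*E (D(E) = E + 14*E = 15*E)
c = -149507/101306 (c = (-149507/50653)/2 = (-149507*1/50653)/2 = (1/2)*(-149507/50653) = -149507/101306 ≈ -1.4758)
N = -6070612543/101306 (N = -59925 - 1*(-149507/101306) = -59925 + 149507/101306 = -6070612543/101306 ≈ -59924.)
(D(-483) + ((-168206 - 161086) - 150))/(N - 348387) = (15*(-483) + ((-168206 - 161086) - 150))/(-6070612543/101306 - 348387) = (-7245 + (-329292 - 150))/(-41364305965/101306) = (-7245 - 329442)*(-101306/41364305965) = -336687*(-101306/41364305965) = 34108413222/41364305965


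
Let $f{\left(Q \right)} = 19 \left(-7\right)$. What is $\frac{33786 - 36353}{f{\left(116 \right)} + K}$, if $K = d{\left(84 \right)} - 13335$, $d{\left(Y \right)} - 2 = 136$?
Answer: $\frac{2567}{13330} \approx 0.19257$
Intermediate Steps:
$d{\left(Y \right)} = 138$ ($d{\left(Y \right)} = 2 + 136 = 138$)
$f{\left(Q \right)} = -133$
$K = -13197$ ($K = 138 - 13335 = -13197$)
$\frac{33786 - 36353}{f{\left(116 \right)} + K} = \frac{33786 - 36353}{-133 - 13197} = - \frac{2567}{-13330} = \left(-2567\right) \left(- \frac{1}{13330}\right) = \frac{2567}{13330}$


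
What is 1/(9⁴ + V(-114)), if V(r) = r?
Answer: 1/6447 ≈ 0.00015511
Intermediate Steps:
1/(9⁴ + V(-114)) = 1/(9⁴ - 114) = 1/(6561 - 114) = 1/6447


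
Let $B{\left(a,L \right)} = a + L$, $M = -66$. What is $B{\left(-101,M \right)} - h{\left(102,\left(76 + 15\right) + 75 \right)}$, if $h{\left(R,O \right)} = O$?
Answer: $-333$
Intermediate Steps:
$B{\left(a,L \right)} = L + a$
$B{\left(-101,M \right)} - h{\left(102,\left(76 + 15\right) + 75 \right)} = \left(-66 - 101\right) - \left(\left(76 + 15\right) + 75\right) = -167 - \left(91 + 75\right) = -167 - 166 = -333$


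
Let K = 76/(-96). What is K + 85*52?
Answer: 106061/24 ≈ 4419.2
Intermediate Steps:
K = -19/24 (K = 76*(-1/96) = -19/24 ≈ -0.79167)
K + 85*52 = -19/24 + 85*52 = -19/24 + 4420 = 106061/24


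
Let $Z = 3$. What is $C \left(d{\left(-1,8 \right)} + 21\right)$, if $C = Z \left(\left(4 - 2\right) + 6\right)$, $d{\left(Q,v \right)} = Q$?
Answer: $480$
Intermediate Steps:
$C = 24$ ($C = 3 \left(\left(4 - 2\right) + 6\right) = 3 \left(2 + 6\right) = 3 \cdot 8 = 24$)
$C \left(d{\left(-1,8 \right)} + 21\right) = 24 \left(-1 + 21\right) = 24 \cdot 20 = 480$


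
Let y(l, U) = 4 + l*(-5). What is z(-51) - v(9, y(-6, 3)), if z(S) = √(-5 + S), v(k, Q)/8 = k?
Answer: -72 + 2*I*√14 ≈ -72.0 + 7.4833*I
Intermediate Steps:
y(l, U) = 4 - 5*l
v(k, Q) = 8*k
z(-51) - v(9, y(-6, 3)) = √(-5 - 51) - 8*9 = √(-56) - 1*72 = 2*I*√14 - 72 = -72 + 2*I*√14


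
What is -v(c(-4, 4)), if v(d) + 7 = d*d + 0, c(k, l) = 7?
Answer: -42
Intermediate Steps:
v(d) = -7 + d**2 (v(d) = -7 + (d*d + 0) = -7 + (d**2 + 0) = -7 + d**2)
-v(c(-4, 4)) = -(-7 + 7**2) = -(-7 + 49) = -1*42 = -42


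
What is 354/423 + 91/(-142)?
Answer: 3925/20022 ≈ 0.19603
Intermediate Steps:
354/423 + 91/(-142) = 354*(1/423) + 91*(-1/142) = 118/141 - 91/142 = 3925/20022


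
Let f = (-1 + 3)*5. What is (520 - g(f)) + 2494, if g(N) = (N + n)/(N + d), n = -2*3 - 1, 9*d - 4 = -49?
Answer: 15067/5 ≈ 3013.4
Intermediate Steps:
f = 10 (f = 2*5 = 10)
d = -5 (d = 4/9 + (⅑)*(-49) = 4/9 - 49/9 = -5)
n = -7 (n = -6 - 1 = -7)
g(N) = (-7 + N)/(-5 + N) (g(N) = (N - 7)/(N - 5) = (-7 + N)/(-5 + N))
(520 - g(f)) + 2494 = (520 - (-7 + 10)/(-5 + 10)) + 2494 = (520 - 3/5) + 2494 = (520 - 1*⅗) + 2494 = (520 - ⅗) + 2494 = 2597/5 + 2494 = 15067/5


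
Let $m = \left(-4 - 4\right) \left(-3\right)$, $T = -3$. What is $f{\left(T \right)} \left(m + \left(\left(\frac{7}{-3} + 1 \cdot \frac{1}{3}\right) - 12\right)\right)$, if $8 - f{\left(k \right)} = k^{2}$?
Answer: $-10$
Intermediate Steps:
$m = 24$ ($m = \left(-8\right) \left(-3\right) = 24$)
$f{\left(k \right)} = 8 - k^{2}$
$f{\left(T \right)} \left(m + \left(\left(\frac{7}{-3} + 1 \cdot \frac{1}{3}\right) - 12\right)\right) = \left(8 - \left(-3\right)^{2}\right) \left(24 + \left(\left(\frac{7}{-3} + 1 \cdot \frac{1}{3}\right) - 12\right)\right) = \left(8 - 9\right) \left(24 + \left(\left(7 \left(- \frac{1}{3}\right) + 1 \cdot \frac{1}{3}\right) - 12\right)\right) = \left(8 - 9\right) \left(24 + \left(\left(- \frac{7}{3} + \frac{1}{3}\right) - 12\right)\right) = - (24 - 14) = \left(-1\right) 10 = -10$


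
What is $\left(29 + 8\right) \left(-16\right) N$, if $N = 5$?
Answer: $-2960$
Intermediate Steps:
$\left(29 + 8\right) \left(-16\right) N = \left(29 + 8\right) \left(-16\right) 5 = 37 \left(-16\right) 5 = \left(-592\right) 5 = -2960$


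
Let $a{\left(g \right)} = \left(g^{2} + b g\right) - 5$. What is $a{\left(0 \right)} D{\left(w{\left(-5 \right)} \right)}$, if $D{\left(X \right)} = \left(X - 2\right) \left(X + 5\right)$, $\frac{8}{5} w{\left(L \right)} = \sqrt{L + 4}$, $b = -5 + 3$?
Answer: $\frac{3325}{64} - \frac{75 i}{8} \approx 51.953 - 9.375 i$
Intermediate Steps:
$b = -2$
$w{\left(L \right)} = \frac{5 \sqrt{4 + L}}{8}$ ($w{\left(L \right)} = \frac{5 \sqrt{L + 4}}{8} = \frac{5 \sqrt{4 + L}}{8}$)
$D{\left(X \right)} = \left(-2 + X\right) \left(5 + X\right)$
$a{\left(g \right)} = -5 + g^{2} - 2 g$ ($a{\left(g \right)} = \left(g^{2} - 2 g\right) - 5 = -5 + g^{2} - 2 g$)
$a{\left(0 \right)} D{\left(w{\left(-5 \right)} \right)} = \left(-5 + 0^{2} - 0\right) \left(-10 + \left(\frac{5 \sqrt{4 - 5}}{8}\right)^{2} + 3 \frac{5 \sqrt{4 - 5}}{8}\right) = \left(-5 + 0 + 0\right) \left(-10 + \left(\frac{5 \sqrt{-1}}{8}\right)^{2} + 3 \frac{5 \sqrt{-1}}{8}\right) = - 5 \left(-10 + \left(\frac{5 i}{8}\right)^{2} + 3 \frac{5 i}{8}\right) = - 5 \left(-10 - \frac{25}{64} + \frac{15 i}{8}\right) = - 5 \left(- \frac{665}{64} + \frac{15 i}{8}\right) = \frac{3325}{64} - \frac{75 i}{8}$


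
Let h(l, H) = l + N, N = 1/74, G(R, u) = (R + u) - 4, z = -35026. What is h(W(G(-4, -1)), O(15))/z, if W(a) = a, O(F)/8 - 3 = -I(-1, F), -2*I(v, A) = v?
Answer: 665/2591924 ≈ 0.00025657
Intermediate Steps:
I(v, A) = -v/2
G(R, u) = -4 + R + u
O(F) = 20 (O(F) = 24 + 8*(-(-1)*(-1)/2) = 24 + 8*(-1*½) = 24 + 8*(-½) = 24 - 4 = 20)
N = 1/74 ≈ 0.013514
h(l, H) = 1/74 + l (h(l, H) = l + 1/74 = 1/74 + l)
h(W(G(-4, -1)), O(15))/z = (1/74 + (-4 - 4 - 1))/(-35026) = (1/74 - 9)*(-1/35026) = -665/74*(-1/35026) = 665/2591924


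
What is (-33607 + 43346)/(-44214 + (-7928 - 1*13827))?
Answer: -9739/65969 ≈ -0.14763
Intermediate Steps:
(-33607 + 43346)/(-44214 + (-7928 - 1*13827)) = 9739/(-44214 + (-7928 - 13827)) = 9739/(-44214 - 21755) = 9739/(-65969) = 9739*(-1/65969) = -9739/65969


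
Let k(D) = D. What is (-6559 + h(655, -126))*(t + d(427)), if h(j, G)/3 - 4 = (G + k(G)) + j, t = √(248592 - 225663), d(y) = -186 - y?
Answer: 3272194 - 5338*√22929 ≈ 2.4639e+6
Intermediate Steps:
t = √22929 ≈ 151.42
h(j, G) = 12 + 3*j + 6*G (h(j, G) = 12 + 3*((G + G) + j) = 12 + 3*(2*G + j) = 12 + 3*(j + 2*G) = 12 + (3*j + 6*G) = 12 + 3*j + 6*G)
(-6559 + h(655, -126))*(t + d(427)) = (-6559 + (12 + 3*655 + 6*(-126)))*(√22929 + (-186 - 1*427)) = (-6559 + (12 + 1965 - 756))*(√22929 + (-186 - 427)) = (-6559 + 1221)*(√22929 - 613) = -5338*(-613 + √22929) = 3272194 - 5338*√22929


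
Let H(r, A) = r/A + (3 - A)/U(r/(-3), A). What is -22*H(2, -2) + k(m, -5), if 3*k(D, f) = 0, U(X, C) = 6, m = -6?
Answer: 11/3 ≈ 3.6667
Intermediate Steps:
H(r, A) = ½ - A/6 + r/A (H(r, A) = r/A + (3 - A)/6 = r/A + (3 - A)*(⅙) = r/A + (½ - A/6) = ½ - A/6 + r/A)
k(D, f) = 0 (k(D, f) = (⅓)*0 = 0)
-22*H(2, -2) + k(m, -5) = -22*(2 + (⅙)*(-2)*(3 - 1*(-2)))/(-2) + 0 = -(-11)*(2 + (⅙)*(-2)*(3 + 2)) + 0 = -(-11)*(2 + (⅙)*(-2)*5) + 0 = -(-11)*(2 - 5/3) + 0 = -(-11)/3 + 0 = -22*(-⅙) + 0 = 11/3 + 0 = 11/3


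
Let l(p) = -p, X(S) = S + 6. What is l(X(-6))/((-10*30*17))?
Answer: 0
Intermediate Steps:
X(S) = 6 + S
l(X(-6))/((-10*30*17)) = (-(6 - 6))/((-10*30*17)) = (-1*0)/((-300*17)) = 0/(-5100) = 0*(-1/5100) = 0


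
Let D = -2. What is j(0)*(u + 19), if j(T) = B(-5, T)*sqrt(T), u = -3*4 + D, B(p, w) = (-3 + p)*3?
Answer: 0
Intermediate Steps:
B(p, w) = -9 + 3*p
u = -14 (u = -3*4 - 2 = -12 - 2 = -14)
j(T) = -24*sqrt(T) (j(T) = (-9 + 3*(-5))*sqrt(T) = (-9 - 15)*sqrt(T) = -24*sqrt(T))
j(0)*(u + 19) = (-24*sqrt(0))*(-14 + 19) = -24*0*5 = 0*5 = 0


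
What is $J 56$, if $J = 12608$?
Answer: $706048$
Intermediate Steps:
$J 56 = 12608 \cdot 56 = 706048$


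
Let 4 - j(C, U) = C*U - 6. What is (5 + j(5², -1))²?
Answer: 1600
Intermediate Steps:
j(C, U) = 10 - C*U (j(C, U) = 4 - (C*U - 6) = 4 - (-6 + C*U) = 4 + (6 - C*U) = 10 - C*U)
(5 + j(5², -1))² = (5 + (10 - 1*5²*(-1)))² = (5 + (10 - 1*25*(-1)))² = (5 + (10 + 25))² = (5 + 35)² = 40² = 1600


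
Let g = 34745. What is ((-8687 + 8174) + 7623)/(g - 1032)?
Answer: 7110/33713 ≈ 0.21090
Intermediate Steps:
((-8687 + 8174) + 7623)/(g - 1032) = ((-8687 + 8174) + 7623)/(34745 - 1032) = (-513 + 7623)/33713 = 7110*(1/33713) = 7110/33713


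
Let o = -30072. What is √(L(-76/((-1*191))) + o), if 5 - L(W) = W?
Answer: 3*I*√121876527/191 ≈ 173.4*I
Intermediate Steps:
L(W) = 5 - W
√(L(-76/((-1*191))) + o) = √((5 - (-76)/((-1*191))) - 30072) = √((5 - (-76)/(-191)) - 30072) = √((5 - (-76)*(-1)/191) - 30072) = √((5 - 1*76/191) - 30072) = √((5 - 76/191) - 30072) = √(879/191 - 30072) = √(-5742873/191) = 3*I*√121876527/191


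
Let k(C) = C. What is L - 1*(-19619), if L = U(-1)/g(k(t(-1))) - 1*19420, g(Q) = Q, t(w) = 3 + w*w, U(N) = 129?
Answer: 925/4 ≈ 231.25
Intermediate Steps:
t(w) = 3 + w²
L = -77551/4 (L = 129/(3 + (-1)²) - 1*19420 = 129/(3 + 1) - 19420 = 129/4 - 19420 = -77551/4 ≈ -19388.)
L - 1*(-19619) = -77551/4 - 1*(-19619) = -77551/4 + 19619 = 925/4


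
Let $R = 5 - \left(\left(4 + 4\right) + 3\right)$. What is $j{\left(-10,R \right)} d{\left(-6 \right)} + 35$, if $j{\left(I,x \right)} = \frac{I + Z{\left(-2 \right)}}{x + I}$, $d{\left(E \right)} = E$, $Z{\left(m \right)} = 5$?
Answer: $\frac{265}{8} \approx 33.125$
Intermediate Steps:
$R = -6$ ($R = 5 - \left(8 + 3\right) = 5 - 11 = -6$)
$j{\left(I,x \right)} = \frac{5 + I}{I + x}$ ($j{\left(I,x \right)} = \frac{I + 5}{x + I} = \frac{5 + I}{I + x}$)
$j{\left(-10,R \right)} d{\left(-6 \right)} + 35 = \frac{5 - 10}{-10 - 6} \left(-6\right) + 35 = \frac{1}{-16} \left(-5\right) \left(-6\right) + 35 = \left(- \frac{1}{16}\right) \left(-5\right) \left(-6\right) + 35 = \frac{5}{16} \left(-6\right) + 35 = - \frac{15}{8} + 35 = \frac{265}{8}$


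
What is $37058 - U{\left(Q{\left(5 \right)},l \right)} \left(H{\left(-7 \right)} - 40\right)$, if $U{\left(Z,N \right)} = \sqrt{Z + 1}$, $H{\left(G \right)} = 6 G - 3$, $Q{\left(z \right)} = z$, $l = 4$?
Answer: $37058 + 85 \sqrt{6} \approx 37266.0$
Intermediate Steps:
$H{\left(G \right)} = -3 + 6 G$
$U{\left(Z,N \right)} = \sqrt{1 + Z}$
$37058 - U{\left(Q{\left(5 \right)},l \right)} \left(H{\left(-7 \right)} - 40\right) = 37058 - \sqrt{1 + 5} \left(\left(-3 + 6 \left(-7\right)\right) - 40\right) = 37058 - \sqrt{6} \left(\left(-3 - 42\right) - 40\right) = 37058 - \sqrt{6} \left(-45 - 40\right) = 37058 - \sqrt{6} \left(-85\right) = 37058 - - 85 \sqrt{6} = 37058 + 85 \sqrt{6}$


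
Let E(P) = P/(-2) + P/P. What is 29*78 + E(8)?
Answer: 2259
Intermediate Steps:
E(P) = 1 - P/2 (E(P) = P*(-1/2) + 1 = -P/2 + 1 = 1 - P/2)
29*78 + E(8) = 29*78 + (1 - 1/2*8) = 2262 + (1 - 4) = 2262 - 3 = 2259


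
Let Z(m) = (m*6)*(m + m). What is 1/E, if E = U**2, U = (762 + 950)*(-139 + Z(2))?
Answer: 1/24271147264 ≈ 4.1201e-11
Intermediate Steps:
Z(m) = 12*m**2 (Z(m) = (6*m)*(2*m) = 12*m**2)
U = -155792 (U = (762 + 950)*(-139 + 12*2**2) = 1712*(-139 + 12*4) = 1712*(-139 + 48) = 1712*(-91) = -155792)
E = 24271147264 (E = (-155792)**2 = 24271147264)
1/E = 1/24271147264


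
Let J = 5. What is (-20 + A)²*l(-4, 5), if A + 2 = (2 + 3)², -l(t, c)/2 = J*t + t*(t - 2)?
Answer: -72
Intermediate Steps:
l(t, c) = -10*t - 2*t*(-2 + t) (l(t, c) = -2*(5*t + t*(t - 2)) = -2*(5*t + t*(-2 + t)) = -10*t - 2*t*(-2 + t))
A = 23 (A = -2 + (2 + 3)² = -2 + 5² = -2 + 25 = 23)
(-20 + A)²*l(-4, 5) = (-20 + 23)²*(-2*(-4)*(3 - 4)) = 3²*(-2*(-4)*(-1)) = 9*(-8) = -72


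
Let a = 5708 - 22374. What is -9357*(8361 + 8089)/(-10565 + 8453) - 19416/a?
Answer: 213776324291/2933216 ≈ 72881.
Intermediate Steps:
a = -16666
-9357*(8361 + 8089)/(-10565 + 8453) - 19416/a = -9357*(8361 + 8089)/(-10565 + 8453) - 19416/(-16666) = -9357/((-2112/16450)) - 19416*(-1/16666) = -9357/((-2112*1/16450)) + 9708/8333 = -9357/(-1056/8225) + 9708/8333 = -9357*(-8225/1056) + 9708/8333 = 25653775/352 + 9708/8333 = 213776324291/2933216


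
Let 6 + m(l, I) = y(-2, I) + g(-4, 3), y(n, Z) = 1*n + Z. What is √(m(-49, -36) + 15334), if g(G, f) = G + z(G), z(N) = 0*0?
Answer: √15286 ≈ 123.64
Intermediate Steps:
z(N) = 0
y(n, Z) = Z + n (y(n, Z) = n + Z = Z + n)
g(G, f) = G (g(G, f) = G + 0 = G)
m(l, I) = -12 + I (m(l, I) = -6 + ((I - 2) - 4) = -6 + ((-2 + I) - 4) = -6 + (-6 + I) = -12 + I)
√(m(-49, -36) + 15334) = √((-12 - 36) + 15334) = √(-48 + 15334) = √15286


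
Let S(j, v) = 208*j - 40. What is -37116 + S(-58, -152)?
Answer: -49220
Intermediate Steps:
S(j, v) = -40 + 208*j
-37116 + S(-58, -152) = -37116 + (-40 + 208*(-58)) = -37116 + (-40 - 12064) = -37116 - 12104 = -49220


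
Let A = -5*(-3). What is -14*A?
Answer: -210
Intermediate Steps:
A = 15
-14*A = -14*15 = -2*105 = -210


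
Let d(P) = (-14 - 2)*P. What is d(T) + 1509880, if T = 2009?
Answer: 1477736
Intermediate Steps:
d(P) = -16*P
d(T) + 1509880 = -16*2009 + 1509880 = -32144 + 1509880 = 1477736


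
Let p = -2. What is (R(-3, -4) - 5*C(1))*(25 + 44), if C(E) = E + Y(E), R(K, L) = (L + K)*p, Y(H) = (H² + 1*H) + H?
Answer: -414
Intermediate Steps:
Y(H) = H² + 2*H (Y(H) = (H² + H) + H = (H + H²) + H = H² + 2*H)
R(K, L) = -2*K - 2*L (R(K, L) = (L + K)*(-2) = (K + L)*(-2) = -2*K - 2*L)
C(E) = E + E*(2 + E)
(R(-3, -4) - 5*C(1))*(25 + 44) = ((-2*(-3) - 2*(-4)) - 5*(3 + 1))*(25 + 44) = ((6 + 8) - 5*4)*69 = (14 - 5*4)*69 = (14 - 20)*69 = -6*69 = -414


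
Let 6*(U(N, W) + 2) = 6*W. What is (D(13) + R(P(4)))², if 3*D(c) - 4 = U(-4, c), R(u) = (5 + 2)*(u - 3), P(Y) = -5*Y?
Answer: 24336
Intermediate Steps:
R(u) = -21 + 7*u (R(u) = 7*(-3 + u) = -21 + 7*u)
U(N, W) = -2 + W (U(N, W) = -2 + (6*W)/6 = -2 + W)
D(c) = ⅔ + c/3 (D(c) = 4/3 + (-2 + c)/3 = 4/3 + (-⅔ + c/3) = ⅔ + c/3)
(D(13) + R(P(4)))² = ((⅔ + (⅓)*13) + (-21 + 7*(-5*4)))² = ((⅔ + 13/3) + (-21 + 7*(-20)))² = (5 + (-21 - 140))² = (5 - 161)² = (-156)² = 24336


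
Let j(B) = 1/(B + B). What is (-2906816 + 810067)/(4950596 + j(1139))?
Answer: -4776394222/11277457689 ≈ -0.42353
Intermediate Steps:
j(B) = 1/(2*B)
(-2906816 + 810067)/(4950596 + j(1139)) = (-2906816 + 810067)/(4950596 + (1/2)/1139) = -2096749/(4950596 + (1/2)*(1/1139)) = -2096749/(4950596 + 1/2278) = -2096749/11277457689/2278 = -2096749*2278/11277457689 = -4776394222/11277457689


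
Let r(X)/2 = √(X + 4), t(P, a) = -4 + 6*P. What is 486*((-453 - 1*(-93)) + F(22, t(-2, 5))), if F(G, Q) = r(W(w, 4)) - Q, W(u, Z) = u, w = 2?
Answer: -167184 + 972*√6 ≈ -1.6480e+5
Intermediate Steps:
r(X) = 2*√(4 + X) (r(X) = 2*√(X + 4) = 2*√(4 + X))
F(G, Q) = -Q + 2*√6 (F(G, Q) = 2*√(4 + 2) - Q = 2*√6 - Q = -Q + 2*√6)
486*((-453 - 1*(-93)) + F(22, t(-2, 5))) = 486*((-453 - 1*(-93)) + (-(-4 + 6*(-2)) + 2*√6)) = 486*((-453 + 93) + (-(-4 - 12) + 2*√6)) = 486*(-360 + (-1*(-16) + 2*√6)) = 486*(-360 + (16 + 2*√6)) = 486*(-344 + 2*√6) = -167184 + 972*√6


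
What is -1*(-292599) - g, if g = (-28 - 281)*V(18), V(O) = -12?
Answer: 288891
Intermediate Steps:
g = 3708 (g = (-28 - 281)*(-12) = -309*(-12) = 3708)
-1*(-292599) - g = -1*(-292599) - 1*3708 = 292599 - 3708 = 288891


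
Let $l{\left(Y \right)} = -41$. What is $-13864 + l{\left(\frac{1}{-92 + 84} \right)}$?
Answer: $-13905$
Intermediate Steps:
$-13864 + l{\left(\frac{1}{-92 + 84} \right)} = -13864 - 41 = -13905$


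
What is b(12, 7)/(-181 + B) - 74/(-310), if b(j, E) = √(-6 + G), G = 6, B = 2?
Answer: 37/155 ≈ 0.23871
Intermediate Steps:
b(j, E) = 0 (b(j, E) = √(-6 + 6) = √0 = 0)
b(12, 7)/(-181 + B) - 74/(-310) = 0/(-181 + 2) - 74/(-310) = 0/(-179) - 74*(-1/310) = 0*(-1/179) + 37/155 = 0 + 37/155 = 37/155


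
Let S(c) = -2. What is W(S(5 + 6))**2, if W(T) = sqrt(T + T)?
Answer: -4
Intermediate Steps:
W(T) = sqrt(2)*sqrt(T) (W(T) = sqrt(2*T) = sqrt(2)*sqrt(T))
W(S(5 + 6))**2 = (sqrt(2)*sqrt(-2))**2 = (sqrt(2)*(I*sqrt(2)))**2 = (2*I)**2 = -4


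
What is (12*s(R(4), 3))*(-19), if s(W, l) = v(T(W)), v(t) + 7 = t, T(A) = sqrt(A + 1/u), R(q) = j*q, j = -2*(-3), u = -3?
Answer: 1596 - 76*sqrt(213) ≈ 486.82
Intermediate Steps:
j = 6
R(q) = 6*q
T(A) = sqrt(-1/3 + A) (T(A) = sqrt(A + 1/(-3)) = sqrt(A - 1/3) = sqrt(-1/3 + A))
v(t) = -7 + t
s(W, l) = -7 + sqrt(-3 + 9*W)/3
(12*s(R(4), 3))*(-19) = (12*(-7 + sqrt(-3 + 9*(6*4))/3))*(-19) = (12*(-7 + sqrt(-3 + 9*24)/3))*(-19) = (12*(-7 + sqrt(-3 + 216)/3))*(-19) = (12*(-7 + sqrt(213)/3))*(-19) = (-84 + 4*sqrt(213))*(-19) = 1596 - 76*sqrt(213)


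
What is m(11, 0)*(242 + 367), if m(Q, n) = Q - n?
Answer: 6699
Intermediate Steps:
m(11, 0)*(242 + 367) = (11 - 1*0)*(242 + 367) = (11 + 0)*609 = 11*609 = 6699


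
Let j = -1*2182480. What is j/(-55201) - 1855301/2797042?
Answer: 6002073753659/154399515442 ≈ 38.874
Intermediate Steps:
j = -2182480
j/(-55201) - 1855301/2797042 = -2182480/(-55201) - 1855301/2797042 = -2182480*(-1/55201) - 1855301*1/2797042 = 2182480/55201 - 1855301/2797042 = 6002073753659/154399515442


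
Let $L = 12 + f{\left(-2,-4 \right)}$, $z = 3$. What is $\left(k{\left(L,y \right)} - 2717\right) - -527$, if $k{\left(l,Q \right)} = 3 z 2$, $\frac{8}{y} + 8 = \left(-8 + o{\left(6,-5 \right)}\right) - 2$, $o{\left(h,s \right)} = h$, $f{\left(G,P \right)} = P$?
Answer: $-2172$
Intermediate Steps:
$L = 8$ ($L = 12 - 4 = 8$)
$y = - \frac{2}{3}$ ($y = \frac{8}{-8 + \left(\left(-8 + 6\right) - 2\right)} = \frac{8}{-8 - 4} = \frac{8}{-12} = 8 \left(- \frac{1}{12}\right) = - \frac{2}{3} \approx -0.66667$)
$k{\left(l,Q \right)} = 18$ ($k{\left(l,Q \right)} = 3 \cdot 3 \cdot 2 = 9 \cdot 2 = 18$)
$\left(k{\left(L,y \right)} - 2717\right) - -527 = \left(18 - 2717\right) - -527 = -2699 + \left(-150 + 677\right) = -2699 + 527 = -2172$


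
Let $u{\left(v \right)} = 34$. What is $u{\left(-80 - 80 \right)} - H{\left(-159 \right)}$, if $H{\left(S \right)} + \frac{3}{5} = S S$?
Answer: $- \frac{126232}{5} \approx -25246.0$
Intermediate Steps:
$H{\left(S \right)} = - \frac{3}{5} + S^{2}$ ($H{\left(S \right)} = - \frac{3}{5} + S S = - \frac{3}{5} + S^{2}$)
$u{\left(-80 - 80 \right)} - H{\left(-159 \right)} = 34 - \left(- \frac{3}{5} + \left(-159\right)^{2}\right) = 34 - \left(- \frac{3}{5} + 25281\right) = 34 - \frac{126402}{5} = - \frac{126232}{5}$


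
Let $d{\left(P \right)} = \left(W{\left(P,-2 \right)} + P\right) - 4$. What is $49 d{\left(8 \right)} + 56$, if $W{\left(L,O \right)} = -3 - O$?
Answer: $203$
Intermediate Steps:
$d{\left(P \right)} = -5 + P$ ($d{\left(P \right)} = \left(\left(-3 - -2\right) + P\right) - 4 = \left(\left(-3 + 2\right) + P\right) - 4 = \left(-1 + P\right) - 4 = -5 + P$)
$49 d{\left(8 \right)} + 56 = 49 \left(-5 + 8\right) + 56 = 49 \cdot 3 + 56 = 147 + 56 = 203$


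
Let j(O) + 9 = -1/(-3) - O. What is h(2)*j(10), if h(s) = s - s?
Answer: 0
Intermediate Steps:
j(O) = -26/3 - O (j(O) = -9 + (-1/(-3) - O) = -9 + (-1*(-⅓) - O) = -9 + (⅓ - O) = -26/3 - O)
h(s) = 0
h(2)*j(10) = 0*(-26/3 - 1*10) = 0*(-26/3 - 10) = 0*(-56/3) = 0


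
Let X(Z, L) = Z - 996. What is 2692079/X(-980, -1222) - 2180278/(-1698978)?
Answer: -175749029459/129122328 ≈ -1361.1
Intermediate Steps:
X(Z, L) = -996 + Z
2692079/X(-980, -1222) - 2180278/(-1698978) = 2692079/(-996 - 980) - 2180278/(-1698978) = 2692079/(-1976) - 2180278*(-1/1698978) = 2692079*(-1/1976) + 1090139/849489 = -207083/152 + 1090139/849489 = -175749029459/129122328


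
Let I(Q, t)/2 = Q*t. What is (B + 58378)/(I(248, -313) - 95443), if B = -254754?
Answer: 196376/250691 ≈ 0.78334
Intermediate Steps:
I(Q, t) = 2*Q*t (I(Q, t) = 2*(Q*t) = 2*Q*t)
(B + 58378)/(I(248, -313) - 95443) = (-254754 + 58378)/(2*248*(-313) - 95443) = -196376/(-155248 - 95443) = -196376/(-250691) = -196376*(-1/250691) = 196376/250691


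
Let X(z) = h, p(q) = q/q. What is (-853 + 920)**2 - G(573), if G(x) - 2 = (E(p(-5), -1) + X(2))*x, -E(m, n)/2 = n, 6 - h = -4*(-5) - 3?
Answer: 9644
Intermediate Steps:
p(q) = 1
h = -11 (h = 6 - (-4*(-5) - 3) = 6 - (20 - 3) = 6 - 1*17 = 6 - 17 = -11)
E(m, n) = -2*n
X(z) = -11
G(x) = 2 - 9*x (G(x) = 2 + (-2*(-1) - 11)*x = 2 + (2 - 11)*x = 2 - 9*x)
(-853 + 920)**2 - G(573) = (-853 + 920)**2 - (2 - 9*573) = 67**2 - (2 - 5157) = 4489 - 1*(-5155) = 4489 + 5155 = 9644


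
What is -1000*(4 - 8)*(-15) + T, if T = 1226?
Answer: -58774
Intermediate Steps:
-1000*(4 - 8)*(-15) + T = -1000*(4 - 8)*(-15) + 1226 = -(-4000)*(-15) + 1226 = -1000*60 + 1226 = -60000 + 1226 = -58774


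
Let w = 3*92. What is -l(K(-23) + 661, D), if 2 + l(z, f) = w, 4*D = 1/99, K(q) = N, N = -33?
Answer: -274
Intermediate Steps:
K(q) = -33
D = 1/396 (D = (1/4)/99 = (1/4)*(1/99) = 1/396 ≈ 0.0025253)
w = 276
l(z, f) = 274 (l(z, f) = -2 + 276 = 274)
-l(K(-23) + 661, D) = -1*274 = -274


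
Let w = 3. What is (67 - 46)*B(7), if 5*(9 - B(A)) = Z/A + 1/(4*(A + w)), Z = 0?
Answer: 37779/200 ≈ 188.90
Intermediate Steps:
B(A) = 9 - 1/(5*(12 + 4*A)) (B(A) = 9 - (0/A + 1/(4*(A + 3)))/5 = 9 - (0 + 1/(4*(3 + A)))/5 = 9 - (0 + 1/(12 + 4*A))/5 = 9 - 1/(5*(12 + 4*A)))
(67 - 46)*B(7) = (67 - 46)*((539 + 180*7)/(20*(3 + 7))) = 21*((1/20)*(539 + 1260)/10) = 21*((1/20)*(⅒)*1799) = 21*(1799/200) = 37779/200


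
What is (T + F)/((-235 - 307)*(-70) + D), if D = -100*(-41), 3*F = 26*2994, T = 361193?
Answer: 387141/42040 ≈ 9.2089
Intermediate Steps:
F = 25948 (F = (26*2994)/3 = (⅓)*77844 = 25948)
D = 4100 (D = -100*(-41) = 4100)
(T + F)/((-235 - 307)*(-70) + D) = (361193 + 25948)/((-235 - 307)*(-70) + 4100) = 387141/(-542*(-70) + 4100) = 387141/(37940 + 4100) = 387141/42040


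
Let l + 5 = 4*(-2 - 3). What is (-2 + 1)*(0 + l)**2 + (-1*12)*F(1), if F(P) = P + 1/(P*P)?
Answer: -649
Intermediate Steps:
l = -25 (l = -5 + 4*(-2 - 3) = -5 + 4*(-5) = -5 - 20 = -25)
F(P) = P + P**(-2) (F(P) = P + 1/(P**2) = P + P**(-2))
(-2 + 1)*(0 + l)**2 + (-1*12)*F(1) = (-2 + 1)*(0 - 25)**2 + (-1*12)*(1 + 1**(-2)) = -1*(-25)**2 - 12*(1 + 1) = -1*625 - 12*2 = -625 - 24 = -649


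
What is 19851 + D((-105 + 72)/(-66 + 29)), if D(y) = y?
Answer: 734520/37 ≈ 19852.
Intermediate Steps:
19851 + D((-105 + 72)/(-66 + 29)) = 19851 + (-105 + 72)/(-66 + 29) = 19851 - 33/(-37) = 19851 - 33*(-1/37) = 19851 + 33/37 = 734520/37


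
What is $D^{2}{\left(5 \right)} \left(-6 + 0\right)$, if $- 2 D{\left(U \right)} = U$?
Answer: $- \frac{75}{2} \approx -37.5$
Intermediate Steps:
$D{\left(U \right)} = - \frac{U}{2}$
$D^{2}{\left(5 \right)} \left(-6 + 0\right) = \left(\left(- \frac{1}{2}\right) 5\right)^{2} \left(-6 + 0\right) = \left(- \frac{5}{2}\right)^{2} \left(-6\right) = \frac{25}{4} \left(-6\right) = - \frac{75}{2}$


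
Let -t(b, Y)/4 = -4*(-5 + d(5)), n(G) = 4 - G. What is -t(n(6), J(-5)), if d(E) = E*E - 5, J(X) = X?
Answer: -240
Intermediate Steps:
d(E) = -5 + E**2 (d(E) = E**2 - 5 = -5 + E**2)
t(b, Y) = 240 (t(b, Y) = -(-16)*(-5 + (-5 + 5**2)) = -(-16)*(-5 + (-5 + 25)) = -(-16)*(-5 + 20) = -(-16)*15 = -4*(-60) = 240)
-t(n(6), J(-5)) = -1*240 = -240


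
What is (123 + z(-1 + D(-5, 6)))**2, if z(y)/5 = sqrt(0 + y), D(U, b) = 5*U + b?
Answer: 14629 + 2460*I*sqrt(5) ≈ 14629.0 + 5500.7*I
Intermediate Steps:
D(U, b) = b + 5*U
z(y) = 5*sqrt(y) (z(y) = 5*sqrt(0 + y) = 5*sqrt(y))
(123 + z(-1 + D(-5, 6)))**2 = (123 + 5*sqrt(-1 + (6 + 5*(-5))))**2 = (123 + 5*sqrt(-1 + (6 - 25)))**2 = (123 + 5*sqrt(-1 - 19))**2 = (123 + 5*sqrt(-20))**2 = (123 + 5*(2*I*sqrt(5)))**2 = (123 + 10*I*sqrt(5))**2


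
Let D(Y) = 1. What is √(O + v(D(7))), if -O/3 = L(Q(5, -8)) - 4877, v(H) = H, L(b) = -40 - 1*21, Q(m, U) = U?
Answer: √14815 ≈ 121.72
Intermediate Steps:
L(b) = -61 (L(b) = -40 - 21 = -61)
O = 14814 (O = -3*(-61 - 4877) = -3*(-4938) = 14814)
√(O + v(D(7))) = √(14814 + 1) = √14815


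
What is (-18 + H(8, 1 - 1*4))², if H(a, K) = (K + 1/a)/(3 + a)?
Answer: 2582449/7744 ≈ 333.48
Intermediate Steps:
H(a, K) = (K + 1/a)/(3 + a)
(-18 + H(8, 1 - 1*4))² = (-18 + (1 + (1 - 1*4)*8)/(8*(3 + 8)))² = (-18 + (⅛)*(1 + (1 - 4)*8)/11)² = (-18 + (⅛)*(1/11)*(1 - 3*8))² = (-18 + (⅛)*(1/11)*(1 - 24))² = (-18 + (⅛)*(1/11)*(-23))² = (-18 - 23/88)² = (-1607/88)² = 2582449/7744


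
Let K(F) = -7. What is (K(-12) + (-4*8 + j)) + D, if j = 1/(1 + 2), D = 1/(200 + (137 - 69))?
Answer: -31085/804 ≈ -38.663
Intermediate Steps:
D = 1/268 (D = 1/(200 + 68) = 1/268 ≈ 0.0037313)
j = ⅓ (j = 1/3 = ⅓ ≈ 0.33333)
(K(-12) + (-4*8 + j)) + D = (-7 + (-4*8 + ⅓)) + 1/268 = (-7 + (-32 + ⅓)) + 1/268 = (-7 - 95/3) + 1/268 = -116/3 + 1/268 = -31085/804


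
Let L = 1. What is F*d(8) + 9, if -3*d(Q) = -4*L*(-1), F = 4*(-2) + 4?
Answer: 43/3 ≈ 14.333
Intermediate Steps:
F = -4 (F = -8 + 4 = -4)
d(Q) = -4/3 (d(Q) = -(-4*1)*(-1)/3 = -(-4)*(-1)/3 = -⅓*4 = -4/3)
F*d(8) + 9 = -4*(-4/3) + 9 = 16/3 + 9 = 43/3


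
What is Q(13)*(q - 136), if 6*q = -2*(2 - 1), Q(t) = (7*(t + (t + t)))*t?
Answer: -483847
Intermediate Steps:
Q(t) = 21*t² (Q(t) = (7*(t + 2*t))*t = (7*(3*t))*t = (21*t)*t = 21*t²)
q = -⅓ (q = (-2*(2 - 1))/6 = (-2*1)/6 = (⅙)*(-2) = -⅓ ≈ -0.33333)
Q(13)*(q - 136) = (21*13²)*(-⅓ - 136) = (21*169)*(-409/3) = 3549*(-409/3) = -483847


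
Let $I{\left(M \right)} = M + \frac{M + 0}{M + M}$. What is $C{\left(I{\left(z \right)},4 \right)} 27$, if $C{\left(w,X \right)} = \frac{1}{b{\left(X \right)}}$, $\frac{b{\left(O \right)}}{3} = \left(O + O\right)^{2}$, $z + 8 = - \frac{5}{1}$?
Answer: $\frac{9}{64} \approx 0.14063$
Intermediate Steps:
$z = -13$ ($z = -8 - \frac{5}{1} = -8 - 5 = -13$)
$b{\left(O \right)} = 12 O^{2}$ ($b{\left(O \right)} = 3 \left(O + O\right)^{2} = 3 \left(2 O\right)^{2} = 3 \cdot 4 O^{2} = 12 O^{2}$)
$I{\left(M \right)} = \frac{1}{2} + M$ ($I{\left(M \right)} = M + \frac{M}{2 M} = M + M \frac{1}{2 M} = M + \frac{1}{2} = \frac{1}{2} + M$)
$C{\left(w,X \right)} = \frac{1}{12 X^{2}}$
$C{\left(I{\left(z \right)},4 \right)} 27 = \frac{1}{12 \cdot 16} \cdot 27 = \frac{1}{12} \cdot \frac{1}{16} \cdot 27 = \frac{1}{192} \cdot 27 = \frac{9}{64}$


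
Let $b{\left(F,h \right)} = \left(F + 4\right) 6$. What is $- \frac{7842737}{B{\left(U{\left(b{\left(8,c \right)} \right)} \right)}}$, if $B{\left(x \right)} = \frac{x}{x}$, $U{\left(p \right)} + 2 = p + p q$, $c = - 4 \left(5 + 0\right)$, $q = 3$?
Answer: $-7842737$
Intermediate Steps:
$c = -20$ ($c = \left(-4\right) 5 = -20$)
$b{\left(F,h \right)} = 24 + 6 F$ ($b{\left(F,h \right)} = \left(4 + F\right) 6 = 24 + 6 F$)
$U{\left(p \right)} = -2 + 4 p$ ($U{\left(p \right)} = -2 + \left(p + p 3\right) = -2 + \left(p + 3 p\right) = -2 + 4 p$)
$B{\left(x \right)} = 1$
$- \frac{7842737}{B{\left(U{\left(b{\left(8,c \right)} \right)} \right)}} = - \frac{7842737}{1} = \left(-7842737\right) 1 = -7842737$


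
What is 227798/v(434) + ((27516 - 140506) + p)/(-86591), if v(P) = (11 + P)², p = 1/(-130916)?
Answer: 5511576870891113/2244840580171900 ≈ 2.4552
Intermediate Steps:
p = -1/130916 ≈ -7.6385e-6
227798/v(434) + ((27516 - 140506) + p)/(-86591) = 227798/((11 + 434)²) + ((27516 - 140506) - 1/130916)/(-86591) = 227798/(445²) + (-112990 - 1/130916)*(-1/86591) = 227798/198025 - 14792198841/130916*(-1/86591) = 227798*(1/198025) + 14792198841/11336147356 = 227798/198025 + 14792198841/11336147356 = 5511576870891113/2244840580171900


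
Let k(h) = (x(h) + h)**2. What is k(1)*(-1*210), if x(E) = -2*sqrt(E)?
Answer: -210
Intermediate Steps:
k(h) = (h - 2*sqrt(h))**2 (k(h) = (-2*sqrt(h) + h)**2 = (h - 2*sqrt(h))**2)
k(1)*(-1*210) = (-1*1 + 2*sqrt(1))**2*(-1*210) = (-1 + 2*1)**2*(-210) = (-1 + 2)**2*(-210) = 1**2*(-210) = 1*(-210) = -210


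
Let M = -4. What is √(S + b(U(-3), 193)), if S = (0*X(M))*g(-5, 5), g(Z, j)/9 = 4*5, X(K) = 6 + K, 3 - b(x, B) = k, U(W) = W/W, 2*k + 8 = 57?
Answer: I*√86/2 ≈ 4.6368*I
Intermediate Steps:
k = 49/2 (k = -4 + (½)*57 = -4 + 57/2 = 49/2 ≈ 24.500)
U(W) = 1
b(x, B) = -43/2 (b(x, B) = 3 - 1*49/2 = 3 - 49/2 = -43/2)
g(Z, j) = 180 (g(Z, j) = 9*(4*5) = 9*20 = 180)
S = 0 (S = (0*(6 - 4))*180 = (0*2)*180 = 0*180 = 0)
√(S + b(U(-3), 193)) = √(0 - 43/2) = √(-43/2) = I*√86/2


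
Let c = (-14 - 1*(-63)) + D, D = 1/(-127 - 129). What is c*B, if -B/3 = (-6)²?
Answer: -338661/64 ≈ -5291.6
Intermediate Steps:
D = -1/256 (D = 1/(-256) = -1/256 ≈ -0.0039063)
c = 12543/256 (c = (-14 - 1*(-63)) - 1/256 = (-14 + 63) - 1/256 = 49 - 1/256 = 12543/256 ≈ 48.996)
B = -108 (B = -3*(-6)² = -3*36 = -108)
c*B = (12543/256)*(-108) = -338661/64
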